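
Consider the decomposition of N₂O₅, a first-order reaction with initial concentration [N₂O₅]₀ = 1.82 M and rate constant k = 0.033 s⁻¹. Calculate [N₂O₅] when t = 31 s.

0.6543 M

Step 1: For a first-order reaction: [N₂O₅] = [N₂O₅]₀ × e^(-kt)
Step 2: [N₂O₅] = 1.82 × e^(-0.033 × 31)
Step 3: [N₂O₅] = 1.82 × e^(-1.023)
Step 4: [N₂O₅] = 1.82 × 0.359515 = 0.6543 M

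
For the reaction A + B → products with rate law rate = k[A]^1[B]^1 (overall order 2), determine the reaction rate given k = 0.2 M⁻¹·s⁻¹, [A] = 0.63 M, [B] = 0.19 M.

0.02394 M/s

Step 1: The rate law is rate = k[A]^1[B]^1, overall order = 1+1 = 2
Step 2: Substitute values: rate = 0.2 × (0.63)^1 × (0.19)^1
Step 3: rate = 0.2 × 0.63 × 0.19 = 0.02394 M/s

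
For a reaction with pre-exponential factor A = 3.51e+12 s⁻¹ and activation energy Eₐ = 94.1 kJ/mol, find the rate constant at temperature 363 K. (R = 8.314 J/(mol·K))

1.01e-01 s⁻¹

Step 1: Use the Arrhenius equation: k = A × exp(-Eₐ/RT)
Step 2: Convert Eₐ to J/mol: 94.1 kJ/mol = 94100 J/mol
Step 3: Calculate the exponent: -Eₐ/(RT) = -94100/(8.314 × 363) = -31.17978
Step 4: k = 3.51e+12 × exp(-31.17978)
Step 5: k = 3.51e+12 × 2.87603e-14 = 1.0095e-01 s⁻¹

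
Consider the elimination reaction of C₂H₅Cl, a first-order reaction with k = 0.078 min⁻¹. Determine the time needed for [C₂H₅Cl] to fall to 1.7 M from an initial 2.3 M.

3.875 min

Step 1: For first-order: t = ln([C₂H₅Cl]₀/[C₂H₅Cl])/k
Step 2: t = ln(2.3/1.7)/0.078
Step 3: t = ln(1.353)/0.078
Step 4: t = 0.3023/0.078 = 3.875 min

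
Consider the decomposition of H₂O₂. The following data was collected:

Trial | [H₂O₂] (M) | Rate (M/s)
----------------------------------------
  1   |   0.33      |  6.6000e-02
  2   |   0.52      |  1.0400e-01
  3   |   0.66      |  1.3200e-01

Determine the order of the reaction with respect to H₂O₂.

first order (1)

Step 1: Compare trials to find order n where rate₂/rate₁ = ([H₂O₂]₂/[H₂O₂]₁)^n
Step 2: rate₂/rate₁ = 1.0400e-01/6.6000e-02 = 1.576
Step 3: [H₂O₂]₂/[H₂O₂]₁ = 0.52/0.33 = 1.576
Step 4: n = ln(1.576)/ln(1.576) = 1.00 ≈ 1
Step 5: The reaction is first order in H₂O₂.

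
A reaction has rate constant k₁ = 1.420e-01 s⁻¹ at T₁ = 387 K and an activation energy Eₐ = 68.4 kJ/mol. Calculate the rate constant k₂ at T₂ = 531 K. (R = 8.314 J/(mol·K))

4.529e+01 s⁻¹

Step 1: Use the two-temperature Arrhenius form: ln(k₂/k₁) = -Eₐ/R × (1/T₂ - 1/T₁)
Step 2: Convert Eₐ to J/mol: 68.4 kJ/mol = 68400 J/mol
Step 3: 1/T₂ - 1/T₁ = 1/531 - 1/387 = -7.007402e-04 K⁻¹
Step 4: ln(k₂/k₁) = -68400/8.314 × -7.007402e-04 = 5.76505
Step 5: k₂ = k₁ × exp(5.76505) = 1.420e-01 × 3.18955e+02 = 4.529e+01 s⁻¹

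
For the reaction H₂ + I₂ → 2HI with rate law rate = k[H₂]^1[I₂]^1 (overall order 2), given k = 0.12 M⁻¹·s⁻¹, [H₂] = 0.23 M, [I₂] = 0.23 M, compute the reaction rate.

0.006348 M/s

Step 1: The rate law is rate = k[H₂]^1[I₂]^1, overall order = 1+1 = 2
Step 2: Substitute values: rate = 0.12 × (0.23)^1 × (0.23)^1
Step 3: rate = 0.12 × 0.23 × 0.23 = 0.006348 M/s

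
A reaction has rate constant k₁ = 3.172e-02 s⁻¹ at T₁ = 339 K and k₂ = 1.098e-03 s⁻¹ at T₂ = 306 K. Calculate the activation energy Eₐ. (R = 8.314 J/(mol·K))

87.9 kJ/mol

Step 1: Use the two-temperature Arrhenius form: ln(k₂/k₁) = -Eₐ/R × (1/T₂ - 1/T₁)
Step 2: ln(k₂/k₁) = ln(1.098e-03/3.172e-02) = ln(0.0346154) = -3.36346
Step 3: 1/T₂ - 1/T₁ = 1/306 - 1/339 = 3.181213e-04 K⁻¹
Step 4: Eₐ = -R × ln(k₂/k₁) / (1/T₂ - 1/T₁) = -8.314 × -3.36346 / 3.181213e-04
Step 5: Eₐ = 8.7903e+04 J/mol = 87.9 kJ/mol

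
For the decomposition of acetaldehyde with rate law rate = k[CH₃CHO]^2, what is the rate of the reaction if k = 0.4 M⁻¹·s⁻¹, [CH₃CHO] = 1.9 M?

1.444 M/s

Step 1: Identify the rate law: rate = k[CH₃CHO]^2
Step 2: Substitute values: rate = 0.4 × (1.9)^2
Step 3: Calculate: rate = 0.4 × 3.61 = 1.444 M/s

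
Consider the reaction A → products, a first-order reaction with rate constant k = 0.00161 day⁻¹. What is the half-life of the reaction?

430.5 day

Step 1: For a first-order reaction, t₁/₂ = ln(2)/k
Step 2: t₁/₂ = ln(2)/0.00161
Step 3: t₁/₂ = 0.6931/0.00161 = 430.5 day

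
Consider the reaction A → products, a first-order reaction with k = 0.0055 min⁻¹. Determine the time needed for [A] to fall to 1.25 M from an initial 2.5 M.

126 min

Step 1: For first-order: t = ln([A]₀/[A])/k
Step 2: t = ln(2.5/1.25)/0.0055
Step 3: t = ln(2)/0.0055
Step 4: t = 0.6931/0.0055 = 126 min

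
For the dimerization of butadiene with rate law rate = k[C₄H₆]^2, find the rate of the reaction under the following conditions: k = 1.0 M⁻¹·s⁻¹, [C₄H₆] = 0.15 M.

0.0225 M/s

Step 1: Identify the rate law: rate = k[C₄H₆]^2
Step 2: Substitute values: rate = 1.0 × (0.15)^2
Step 3: Calculate: rate = 1.0 × 0.0225 = 0.0225 M/s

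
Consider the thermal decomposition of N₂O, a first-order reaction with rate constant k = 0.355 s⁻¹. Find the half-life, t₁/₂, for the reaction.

1.953 s

Step 1: For a first-order reaction, t₁/₂ = ln(2)/k
Step 2: t₁/₂ = ln(2)/0.355
Step 3: t₁/₂ = 0.6931/0.355 = 1.953 s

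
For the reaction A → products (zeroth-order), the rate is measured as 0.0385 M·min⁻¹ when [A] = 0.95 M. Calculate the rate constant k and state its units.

0.0385 M·min⁻¹

Step 1: For a zeroth-order reaction, rate = k (independent of concentration).
Step 2: k = rate = 0.0385 M·min⁻¹.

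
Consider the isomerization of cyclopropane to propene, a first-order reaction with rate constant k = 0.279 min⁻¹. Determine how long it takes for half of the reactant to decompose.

2.484 min

Step 1: For a first-order reaction, t₁/₂ = ln(2)/k
Step 2: t₁/₂ = ln(2)/0.279
Step 3: t₁/₂ = 0.6931/0.279 = 2.484 min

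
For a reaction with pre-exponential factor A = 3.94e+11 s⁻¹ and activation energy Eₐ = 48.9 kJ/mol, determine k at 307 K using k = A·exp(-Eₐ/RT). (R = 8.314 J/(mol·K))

1.88e+03 s⁻¹

Step 1: Use the Arrhenius equation: k = A × exp(-Eₐ/RT)
Step 2: Convert Eₐ to J/mol: 48.9 kJ/mol = 48900 J/mol
Step 3: Calculate the exponent: -Eₐ/(RT) = -48900/(8.314 × 307) = -19.15845
Step 4: k = 3.94e+11 × exp(-19.15845)
Step 5: k = 3.94e+11 × 4.78179e-09 = 1.8840e+03 s⁻¹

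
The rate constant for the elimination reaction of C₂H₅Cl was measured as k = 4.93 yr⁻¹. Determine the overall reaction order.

first order (1)

Step 1: The units of k for an nth-order reaction are (concentration)^(1-n)·(time)⁻¹.
Step 2: Here k has units yr⁻¹, so the concentration exponent is 0.
Step 3: 1 - n = 0 ⇒ n = 1. The reaction is first order.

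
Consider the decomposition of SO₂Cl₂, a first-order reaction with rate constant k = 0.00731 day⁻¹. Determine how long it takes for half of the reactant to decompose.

94.82 day

Step 1: For a first-order reaction, t₁/₂ = ln(2)/k
Step 2: t₁/₂ = ln(2)/0.00731
Step 3: t₁/₂ = 0.6931/0.00731 = 94.82 day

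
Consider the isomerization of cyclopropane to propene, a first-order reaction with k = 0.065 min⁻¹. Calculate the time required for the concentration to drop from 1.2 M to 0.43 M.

15.79 min

Step 1: For first-order: t = ln([cyclopropane]₀/[cyclopropane])/k
Step 2: t = ln(1.2/0.43)/0.065
Step 3: t = ln(2.791)/0.065
Step 4: t = 1.026/0.065 = 15.79 min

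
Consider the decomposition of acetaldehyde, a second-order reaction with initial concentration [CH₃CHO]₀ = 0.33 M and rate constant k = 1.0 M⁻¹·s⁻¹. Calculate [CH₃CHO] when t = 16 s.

0.05255 M

Step 1: For a second-order reaction: 1/[CH₃CHO] = 1/[CH₃CHO]₀ + kt
Step 2: 1/[CH₃CHO] = 1/0.33 + 1.0 × 16
Step 3: 1/[CH₃CHO] = 3.03 + 16 = 19.03
Step 4: [CH₃CHO] = 1/19.03 = 0.05255 M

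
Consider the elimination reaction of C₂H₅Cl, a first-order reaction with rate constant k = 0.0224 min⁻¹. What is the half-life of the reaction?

30.94 min

Step 1: For a first-order reaction, t₁/₂ = ln(2)/k
Step 2: t₁/₂ = ln(2)/0.0224
Step 3: t₁/₂ = 0.6931/0.0224 = 30.94 min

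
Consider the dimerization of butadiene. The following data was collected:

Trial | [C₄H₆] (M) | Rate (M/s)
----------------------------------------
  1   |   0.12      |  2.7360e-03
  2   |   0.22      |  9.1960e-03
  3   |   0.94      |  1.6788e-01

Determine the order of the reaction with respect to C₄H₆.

second order (2)

Step 1: Compare trials to find order n where rate₂/rate₁ = ([C₄H₆]₂/[C₄H₆]₁)^n
Step 2: rate₂/rate₁ = 9.1960e-03/2.7360e-03 = 3.361
Step 3: [C₄H₆]₂/[C₄H₆]₁ = 0.22/0.12 = 1.833
Step 4: n = ln(3.361)/ln(1.833) = 2.00 ≈ 2
Step 5: The reaction is second order in C₄H₆.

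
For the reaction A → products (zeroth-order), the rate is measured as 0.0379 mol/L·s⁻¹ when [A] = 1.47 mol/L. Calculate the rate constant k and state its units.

0.0379 mol/L·s⁻¹

Step 1: For a zeroth-order reaction, rate = k (independent of concentration).
Step 2: k = rate = 0.0379 mol/L·s⁻¹.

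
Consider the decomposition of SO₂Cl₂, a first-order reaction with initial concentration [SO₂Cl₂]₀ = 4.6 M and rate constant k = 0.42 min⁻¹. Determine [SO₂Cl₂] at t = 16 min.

0.00555 M

Step 1: For a first-order reaction: [SO₂Cl₂] = [SO₂Cl₂]₀ × e^(-kt)
Step 2: [SO₂Cl₂] = 4.6 × e^(-0.42 × 16)
Step 3: [SO₂Cl₂] = 4.6 × e^(-6.72)
Step 4: [SO₂Cl₂] = 4.6 × 0.00120654 = 0.00555 M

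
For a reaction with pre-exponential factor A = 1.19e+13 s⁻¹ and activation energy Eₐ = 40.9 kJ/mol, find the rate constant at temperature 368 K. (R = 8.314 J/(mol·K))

1.86e+07 s⁻¹

Step 1: Use the Arrhenius equation: k = A × exp(-Eₐ/RT)
Step 2: Convert Eₐ to J/mol: 40.9 kJ/mol = 40900 J/mol
Step 3: Calculate the exponent: -Eₐ/(RT) = -40900/(8.314 × 368) = -13.36797
Step 4: k = 1.19e+13 × exp(-13.36797)
Step 5: k = 1.19e+13 × 1.56446e-06 = 1.8617e+07 s⁻¹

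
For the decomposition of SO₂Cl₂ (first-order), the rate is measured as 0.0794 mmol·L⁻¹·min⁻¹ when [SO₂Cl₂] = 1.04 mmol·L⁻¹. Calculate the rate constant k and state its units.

0.07635 min⁻¹

Step 1: rate = k[SO₂Cl₂]^1, so k = rate / [SO₂Cl₂]^1.
Step 2: k = 0.0794 / (1.04)^1 = 0.0794 / 1.04.
Step 3: k = 0.07635 min⁻¹.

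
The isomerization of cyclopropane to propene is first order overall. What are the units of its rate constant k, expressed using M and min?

min⁻¹

Step 1: For overall order n, rate = k × (concentration)^n.
Step 2: Rate has units M·min⁻¹; concentration term has units M^1.
Step 3: k = rate / (concentration)^n, so units of k = M^(1-1)·min⁻¹ = min⁻¹.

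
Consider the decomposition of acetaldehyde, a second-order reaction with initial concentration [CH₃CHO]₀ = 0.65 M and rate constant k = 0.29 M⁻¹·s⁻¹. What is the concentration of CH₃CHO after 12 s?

0.1993 M

Step 1: For a second-order reaction: 1/[CH₃CHO] = 1/[CH₃CHO]₀ + kt
Step 2: 1/[CH₃CHO] = 1/0.65 + 0.29 × 12
Step 3: 1/[CH₃CHO] = 1.538 + 3.48 = 5.018
Step 4: [CH₃CHO] = 1/5.018 = 0.1993 M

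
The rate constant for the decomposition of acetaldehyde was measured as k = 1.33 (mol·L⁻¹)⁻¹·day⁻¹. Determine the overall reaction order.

second order (2)

Step 1: The units of k for an nth-order reaction are (concentration)^(1-n)·(time)⁻¹.
Step 2: Here k has units (mol·L⁻¹)⁻¹·day⁻¹, so the concentration exponent is -1.
Step 3: 1 - n = -1 ⇒ n = 2. The reaction is second order.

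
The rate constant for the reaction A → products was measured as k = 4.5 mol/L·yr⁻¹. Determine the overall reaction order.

zeroth order (0)

Step 1: The units of k for an nth-order reaction are (concentration)^(1-n)·(time)⁻¹.
Step 2: Here k has units mol/L·yr⁻¹, so the concentration exponent is 1.
Step 3: 1 - n = 1 ⇒ n = 0. The reaction is zeroth order.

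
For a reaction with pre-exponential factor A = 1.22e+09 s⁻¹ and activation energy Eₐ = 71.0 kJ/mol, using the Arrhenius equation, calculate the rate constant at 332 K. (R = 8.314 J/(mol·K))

8.23e-03 s⁻¹

Step 1: Use the Arrhenius equation: k = A × exp(-Eₐ/RT)
Step 2: Convert Eₐ to J/mol: 71.0 kJ/mol = 71000 J/mol
Step 3: Calculate the exponent: -Eₐ/(RT) = -71000/(8.314 × 332) = -25.72233
Step 4: k = 1.22e+09 × exp(-25.72233)
Step 5: k = 1.22e+09 × 6.74426e-12 = 8.2280e-03 s⁻¹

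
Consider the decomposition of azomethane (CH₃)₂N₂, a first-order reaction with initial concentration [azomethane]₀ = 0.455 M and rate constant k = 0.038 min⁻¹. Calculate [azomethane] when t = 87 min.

0.01668 M

Step 1: For a first-order reaction: [azomethane] = [azomethane]₀ × e^(-kt)
Step 2: [azomethane] = 0.455 × e^(-0.038 × 87)
Step 3: [azomethane] = 0.455 × e^(-3.306)
Step 4: [azomethane] = 0.455 × 0.0366625 = 0.01668 M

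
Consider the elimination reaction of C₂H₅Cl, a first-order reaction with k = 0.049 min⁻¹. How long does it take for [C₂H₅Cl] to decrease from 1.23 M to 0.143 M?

43.92 min

Step 1: For first-order: t = ln([C₂H₅Cl]₀/[C₂H₅Cl])/k
Step 2: t = ln(1.23/0.143)/0.049
Step 3: t = ln(8.601)/0.049
Step 4: t = 2.152/0.049 = 43.92 min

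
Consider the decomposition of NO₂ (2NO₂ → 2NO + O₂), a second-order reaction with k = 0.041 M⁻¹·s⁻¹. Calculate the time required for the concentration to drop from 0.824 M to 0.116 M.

180.7 s

Step 1: For second-order: t = (1/[NO₂] - 1/[NO₂]₀)/k
Step 2: t = (1/0.116 - 1/0.824)/0.041
Step 3: t = (8.621 - 1.214)/0.041
Step 4: t = 7.407/0.041 = 180.7 s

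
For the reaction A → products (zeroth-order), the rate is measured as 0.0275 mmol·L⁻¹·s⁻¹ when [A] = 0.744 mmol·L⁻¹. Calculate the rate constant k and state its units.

0.0275 mmol·L⁻¹·s⁻¹

Step 1: For a zeroth-order reaction, rate = k (independent of concentration).
Step 2: k = rate = 0.0275 mmol·L⁻¹·s⁻¹.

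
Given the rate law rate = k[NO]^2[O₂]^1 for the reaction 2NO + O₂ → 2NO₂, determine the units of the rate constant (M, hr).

M⁻²·hr⁻¹

Step 1: Overall order = 2 + 1 = 3.
Step 2: rate has units M·hr⁻¹; [NO]^2[O₂]^1 has units M^3.
Step 3: k = rate/([NO]^2[O₂]^1), so units of k = M^(1-3)·hr⁻¹ = M⁻²·hr⁻¹.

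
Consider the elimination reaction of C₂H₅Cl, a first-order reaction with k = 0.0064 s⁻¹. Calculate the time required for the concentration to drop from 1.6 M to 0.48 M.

188.1 s

Step 1: For first-order: t = ln([C₂H₅Cl]₀/[C₂H₅Cl])/k
Step 2: t = ln(1.6/0.48)/0.0064
Step 3: t = ln(3.333)/0.0064
Step 4: t = 1.204/0.0064 = 188.1 s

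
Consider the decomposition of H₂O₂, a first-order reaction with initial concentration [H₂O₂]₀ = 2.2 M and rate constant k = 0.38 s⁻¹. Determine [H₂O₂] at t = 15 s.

0.007361 M

Step 1: For a first-order reaction: [H₂O₂] = [H₂O₂]₀ × e^(-kt)
Step 2: [H₂O₂] = 2.2 × e^(-0.38 × 15)
Step 3: [H₂O₂] = 2.2 × e^(-5.7)
Step 4: [H₂O₂] = 2.2 × 0.00334597 = 0.007361 M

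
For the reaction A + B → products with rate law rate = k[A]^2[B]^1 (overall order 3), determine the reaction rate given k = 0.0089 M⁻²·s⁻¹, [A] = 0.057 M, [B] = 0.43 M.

1.243e-05 M/s

Step 1: The rate law is rate = k[A]^2[B]^1, overall order = 2+1 = 3
Step 2: Substitute values: rate = 0.0089 × (0.057)^2 × (0.43)^1
Step 3: rate = 0.0089 × 0.003249 × 0.43 = 1.24339e-05 M/s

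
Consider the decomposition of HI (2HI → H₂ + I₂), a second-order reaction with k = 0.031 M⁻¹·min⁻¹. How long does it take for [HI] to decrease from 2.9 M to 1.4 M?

11.92 min

Step 1: For second-order: t = (1/[HI] - 1/[HI]₀)/k
Step 2: t = (1/1.4 - 1/2.9)/0.031
Step 3: t = (0.7143 - 0.3448)/0.031
Step 4: t = 0.3695/0.031 = 11.92 min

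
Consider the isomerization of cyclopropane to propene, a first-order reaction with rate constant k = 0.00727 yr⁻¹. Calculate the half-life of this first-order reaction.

95.34 yr

Step 1: For a first-order reaction, t₁/₂ = ln(2)/k
Step 2: t₁/₂ = ln(2)/0.00727
Step 3: t₁/₂ = 0.6931/0.00727 = 95.34 yr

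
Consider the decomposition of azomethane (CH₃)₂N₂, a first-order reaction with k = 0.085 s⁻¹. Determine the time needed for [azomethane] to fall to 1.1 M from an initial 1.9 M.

6.43 s

Step 1: For first-order: t = ln([azomethane]₀/[azomethane])/k
Step 2: t = ln(1.9/1.1)/0.085
Step 3: t = ln(1.727)/0.085
Step 4: t = 0.5465/0.085 = 6.43 s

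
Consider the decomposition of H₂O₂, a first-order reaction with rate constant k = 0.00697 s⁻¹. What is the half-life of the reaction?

99.45 s

Step 1: For a first-order reaction, t₁/₂ = ln(2)/k
Step 2: t₁/₂ = ln(2)/0.00697
Step 3: t₁/₂ = 0.6931/0.00697 = 99.45 s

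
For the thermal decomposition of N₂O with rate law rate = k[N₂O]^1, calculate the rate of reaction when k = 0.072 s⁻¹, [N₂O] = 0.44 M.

0.03168 M/s

Step 1: Identify the rate law: rate = k[N₂O]^1
Step 2: Substitute values: rate = 0.072 × (0.44)^1
Step 3: Calculate: rate = 0.072 × 0.44 = 0.03168 M/s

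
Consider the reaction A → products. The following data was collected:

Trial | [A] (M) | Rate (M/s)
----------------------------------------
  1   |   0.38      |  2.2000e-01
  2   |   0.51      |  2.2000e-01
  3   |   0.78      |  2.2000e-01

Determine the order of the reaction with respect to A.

zeroth order (0)

Step 1: Compare trials - when concentration changes, rate stays constant.
Step 2: rate₂/rate₁ = 2.2000e-01/2.2000e-01 = 1
Step 3: [A]₂/[A]₁ = 0.51/0.38 = 1.342
Step 4: Since rate ratio ≈ (conc ratio)^0, the reaction is zeroth order.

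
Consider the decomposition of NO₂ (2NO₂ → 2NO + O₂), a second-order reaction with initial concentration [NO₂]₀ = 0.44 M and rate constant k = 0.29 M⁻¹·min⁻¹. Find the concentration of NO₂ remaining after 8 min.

0.2177 M

Step 1: For a second-order reaction: 1/[NO₂] = 1/[NO₂]₀ + kt
Step 2: 1/[NO₂] = 1/0.44 + 0.29 × 8
Step 3: 1/[NO₂] = 2.273 + 2.32 = 4.593
Step 4: [NO₂] = 1/4.593 = 0.2177 M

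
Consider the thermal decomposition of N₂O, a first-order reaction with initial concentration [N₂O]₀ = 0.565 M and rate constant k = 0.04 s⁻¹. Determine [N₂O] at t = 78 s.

0.02495 M

Step 1: For a first-order reaction: [N₂O] = [N₂O]₀ × e^(-kt)
Step 2: [N₂O] = 0.565 × e^(-0.04 × 78)
Step 3: [N₂O] = 0.565 × e^(-3.12)
Step 4: [N₂O] = 0.565 × 0.0441572 = 0.02495 M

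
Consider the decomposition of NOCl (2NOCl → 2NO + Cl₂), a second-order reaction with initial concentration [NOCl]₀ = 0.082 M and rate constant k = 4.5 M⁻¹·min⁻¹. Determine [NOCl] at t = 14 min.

0.0133 M

Step 1: For a second-order reaction: 1/[NOCl] = 1/[NOCl]₀ + kt
Step 2: 1/[NOCl] = 1/0.082 + 4.5 × 14
Step 3: 1/[NOCl] = 12.2 + 63 = 75.2
Step 4: [NOCl] = 1/75.2 = 0.0133 M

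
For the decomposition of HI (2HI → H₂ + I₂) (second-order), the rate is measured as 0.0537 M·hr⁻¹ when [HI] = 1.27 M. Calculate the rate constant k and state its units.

0.03329 M⁻¹·hr⁻¹

Step 1: rate = k[HI]^2, so k = rate / [HI]^2.
Step 2: k = 0.0537 / (1.27)^2 = 0.0537 / 1.613.
Step 3: k = 0.03329 M⁻¹·hr⁻¹.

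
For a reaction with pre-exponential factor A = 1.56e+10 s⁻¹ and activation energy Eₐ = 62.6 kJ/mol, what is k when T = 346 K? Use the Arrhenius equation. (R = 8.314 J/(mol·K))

5.52e+00 s⁻¹

Step 1: Use the Arrhenius equation: k = A × exp(-Eₐ/RT)
Step 2: Convert Eₐ to J/mol: 62.6 kJ/mol = 62600 J/mol
Step 3: Calculate the exponent: -Eₐ/(RT) = -62600/(8.314 × 346) = -21.76147
Step 4: k = 1.56e+10 × exp(-21.76147)
Step 5: k = 1.56e+10 × 3.54090e-10 = 5.5238e+00 s⁻¹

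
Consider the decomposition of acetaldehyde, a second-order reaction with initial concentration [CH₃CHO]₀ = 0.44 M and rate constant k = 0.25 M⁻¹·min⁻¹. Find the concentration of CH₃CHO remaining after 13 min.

0.1811 M

Step 1: For a second-order reaction: 1/[CH₃CHO] = 1/[CH₃CHO]₀ + kt
Step 2: 1/[CH₃CHO] = 1/0.44 + 0.25 × 13
Step 3: 1/[CH₃CHO] = 2.273 + 3.25 = 5.523
Step 4: [CH₃CHO] = 1/5.523 = 0.1811 M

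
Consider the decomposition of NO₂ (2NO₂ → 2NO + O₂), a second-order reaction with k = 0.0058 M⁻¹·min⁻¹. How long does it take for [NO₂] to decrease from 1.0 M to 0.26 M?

490.7 min

Step 1: For second-order: t = (1/[NO₂] - 1/[NO₂]₀)/k
Step 2: t = (1/0.26 - 1/1.0)/0.0058
Step 3: t = (3.846 - 1)/0.0058
Step 4: t = 2.846/0.0058 = 490.7 min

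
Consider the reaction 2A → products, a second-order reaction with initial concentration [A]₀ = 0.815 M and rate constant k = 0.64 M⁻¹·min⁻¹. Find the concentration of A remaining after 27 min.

0.05403 M

Step 1: For a second-order reaction: 1/[A] = 1/[A]₀ + kt
Step 2: 1/[A] = 1/0.815 + 0.64 × 27
Step 3: 1/[A] = 1.227 + 17.28 = 18.51
Step 4: [A] = 1/18.51 = 0.05403 M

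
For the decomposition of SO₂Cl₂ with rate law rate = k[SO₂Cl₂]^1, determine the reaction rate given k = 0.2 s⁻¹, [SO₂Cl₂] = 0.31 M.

0.062 M/s

Step 1: Identify the rate law: rate = k[SO₂Cl₂]^1
Step 2: Substitute values: rate = 0.2 × (0.31)^1
Step 3: Calculate: rate = 0.2 × 0.31 = 0.062 M/s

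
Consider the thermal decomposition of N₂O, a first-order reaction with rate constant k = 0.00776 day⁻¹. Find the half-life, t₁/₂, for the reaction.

89.32 day

Step 1: For a first-order reaction, t₁/₂ = ln(2)/k
Step 2: t₁/₂ = ln(2)/0.00776
Step 3: t₁/₂ = 0.6931/0.00776 = 89.32 day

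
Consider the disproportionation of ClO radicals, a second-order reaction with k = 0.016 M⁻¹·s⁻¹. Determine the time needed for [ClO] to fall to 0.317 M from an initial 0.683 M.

105.7 s

Step 1: For second-order: t = (1/[ClO] - 1/[ClO]₀)/k
Step 2: t = (1/0.317 - 1/0.683)/0.016
Step 3: t = (3.155 - 1.464)/0.016
Step 4: t = 1.69/0.016 = 105.7 s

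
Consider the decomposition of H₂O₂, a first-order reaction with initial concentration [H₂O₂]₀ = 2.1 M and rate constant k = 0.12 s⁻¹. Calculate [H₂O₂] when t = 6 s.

1.022 M

Step 1: For a first-order reaction: [H₂O₂] = [H₂O₂]₀ × e^(-kt)
Step 2: [H₂O₂] = 2.1 × e^(-0.12 × 6)
Step 3: [H₂O₂] = 2.1 × e^(-0.72)
Step 4: [H₂O₂] = 2.1 × 0.486752 = 1.022 M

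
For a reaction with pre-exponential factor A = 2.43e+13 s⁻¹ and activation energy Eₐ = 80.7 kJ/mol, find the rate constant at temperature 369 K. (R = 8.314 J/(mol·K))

9.15e+01 s⁻¹

Step 1: Use the Arrhenius equation: k = A × exp(-Eₐ/RT)
Step 2: Convert Eₐ to J/mol: 80.7 kJ/mol = 80700 J/mol
Step 3: Calculate the exponent: -Eₐ/(RT) = -80700/(8.314 × 369) = -26.30493
Step 4: k = 2.43e+13 × exp(-26.30493)
Step 5: k = 2.43e+13 × 3.76629e-12 = 9.1521e+01 s⁻¹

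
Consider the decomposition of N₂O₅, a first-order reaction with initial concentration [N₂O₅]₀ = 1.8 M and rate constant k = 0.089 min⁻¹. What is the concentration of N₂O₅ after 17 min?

0.3964 M

Step 1: For a first-order reaction: [N₂O₅] = [N₂O₅]₀ × e^(-kt)
Step 2: [N₂O₅] = 1.8 × e^(-0.089 × 17)
Step 3: [N₂O₅] = 1.8 × e^(-1.513)
Step 4: [N₂O₅] = 1.8 × 0.220248 = 0.3964 M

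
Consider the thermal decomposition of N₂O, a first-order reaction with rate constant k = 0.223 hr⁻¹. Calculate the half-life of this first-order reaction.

3.108 hr

Step 1: For a first-order reaction, t₁/₂ = ln(2)/k
Step 2: t₁/₂ = ln(2)/0.223
Step 3: t₁/₂ = 0.6931/0.223 = 3.108 hr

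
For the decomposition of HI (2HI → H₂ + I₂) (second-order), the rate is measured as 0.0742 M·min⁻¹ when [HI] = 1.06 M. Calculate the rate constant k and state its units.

0.06604 M⁻¹·min⁻¹

Step 1: rate = k[HI]^2, so k = rate / [HI]^2.
Step 2: k = 0.0742 / (1.06)^2 = 0.0742 / 1.124.
Step 3: k = 0.06604 M⁻¹·min⁻¹.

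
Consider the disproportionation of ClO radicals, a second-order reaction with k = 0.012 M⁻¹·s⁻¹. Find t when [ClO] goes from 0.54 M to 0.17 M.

335.9 s

Step 1: For second-order: t = (1/[ClO] - 1/[ClO]₀)/k
Step 2: t = (1/0.17 - 1/0.54)/0.012
Step 3: t = (5.882 - 1.852)/0.012
Step 4: t = 4.031/0.012 = 335.9 s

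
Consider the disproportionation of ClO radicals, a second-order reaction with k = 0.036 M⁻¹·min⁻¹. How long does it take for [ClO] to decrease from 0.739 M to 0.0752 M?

331.8 min

Step 1: For second-order: t = (1/[ClO] - 1/[ClO]₀)/k
Step 2: t = (1/0.0752 - 1/0.739)/0.036
Step 3: t = (13.3 - 1.353)/0.036
Step 4: t = 11.94/0.036 = 331.8 min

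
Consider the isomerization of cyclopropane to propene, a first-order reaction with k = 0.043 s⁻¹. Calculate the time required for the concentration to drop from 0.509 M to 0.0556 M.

51.49 s

Step 1: For first-order: t = ln([cyclopropane]₀/[cyclopropane])/k
Step 2: t = ln(0.509/0.0556)/0.043
Step 3: t = ln(9.155)/0.043
Step 4: t = 2.214/0.043 = 51.49 s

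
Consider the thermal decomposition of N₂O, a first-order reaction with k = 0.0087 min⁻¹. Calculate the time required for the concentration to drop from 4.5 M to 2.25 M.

79.67 min

Step 1: For first-order: t = ln([N₂O]₀/[N₂O])/k
Step 2: t = ln(4.5/2.25)/0.0087
Step 3: t = ln(2)/0.0087
Step 4: t = 0.6931/0.0087 = 79.67 min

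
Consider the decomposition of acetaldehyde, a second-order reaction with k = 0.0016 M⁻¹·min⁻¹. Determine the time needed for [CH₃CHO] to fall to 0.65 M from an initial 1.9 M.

632.6 min

Step 1: For second-order: t = (1/[CH₃CHO] - 1/[CH₃CHO]₀)/k
Step 2: t = (1/0.65 - 1/1.9)/0.0016
Step 3: t = (1.538 - 0.5263)/0.0016
Step 4: t = 1.012/0.0016 = 632.6 min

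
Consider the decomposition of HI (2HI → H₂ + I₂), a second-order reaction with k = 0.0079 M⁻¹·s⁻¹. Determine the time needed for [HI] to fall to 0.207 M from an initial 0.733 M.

438.8 s

Step 1: For second-order: t = (1/[HI] - 1/[HI]₀)/k
Step 2: t = (1/0.207 - 1/0.733)/0.0079
Step 3: t = (4.831 - 1.364)/0.0079
Step 4: t = 3.467/0.0079 = 438.8 s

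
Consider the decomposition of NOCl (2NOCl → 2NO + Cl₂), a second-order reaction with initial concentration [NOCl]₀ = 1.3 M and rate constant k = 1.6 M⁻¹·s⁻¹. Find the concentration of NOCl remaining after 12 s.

0.05008 M

Step 1: For a second-order reaction: 1/[NOCl] = 1/[NOCl]₀ + kt
Step 2: 1/[NOCl] = 1/1.3 + 1.6 × 12
Step 3: 1/[NOCl] = 0.7692 + 19.2 = 19.97
Step 4: [NOCl] = 1/19.97 = 0.05008 M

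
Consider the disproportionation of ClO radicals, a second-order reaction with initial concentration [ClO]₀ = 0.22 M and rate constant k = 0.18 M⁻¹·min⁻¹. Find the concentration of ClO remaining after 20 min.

0.1228 M

Step 1: For a second-order reaction: 1/[ClO] = 1/[ClO]₀ + kt
Step 2: 1/[ClO] = 1/0.22 + 0.18 × 20
Step 3: 1/[ClO] = 4.545 + 3.6 = 8.145
Step 4: [ClO] = 1/8.145 = 0.1228 M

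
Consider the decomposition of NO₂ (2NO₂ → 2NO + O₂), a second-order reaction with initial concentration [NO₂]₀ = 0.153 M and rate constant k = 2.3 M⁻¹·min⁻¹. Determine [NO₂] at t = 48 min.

0.008552 M

Step 1: For a second-order reaction: 1/[NO₂] = 1/[NO₂]₀ + kt
Step 2: 1/[NO₂] = 1/0.153 + 2.3 × 48
Step 3: 1/[NO₂] = 6.536 + 110.4 = 116.9
Step 4: [NO₂] = 1/116.9 = 0.008552 M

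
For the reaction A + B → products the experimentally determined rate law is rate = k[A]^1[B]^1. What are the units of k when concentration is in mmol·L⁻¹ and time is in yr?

(mmol·L⁻¹)⁻¹·yr⁻¹

Step 1: Overall order = 1 + 1 = 2.
Step 2: rate has units mmol·L⁻¹·yr⁻¹; [A]^1[B]^1 has units (mmol·L⁻¹)^2.
Step 3: k = rate/([A]^1[B]^1), so units of k = (mmol·L⁻¹)^(1-2)·yr⁻¹ = (mmol·L⁻¹)⁻¹·yr⁻¹.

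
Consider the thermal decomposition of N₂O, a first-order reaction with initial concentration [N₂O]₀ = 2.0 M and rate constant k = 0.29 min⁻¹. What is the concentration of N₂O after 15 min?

0.02581 M

Step 1: For a first-order reaction: [N₂O] = [N₂O]₀ × e^(-kt)
Step 2: [N₂O] = 2.0 × e^(-0.29 × 15)
Step 3: [N₂O] = 2.0 × e^(-4.35)
Step 4: [N₂O] = 2.0 × 0.0129068 = 0.02581 M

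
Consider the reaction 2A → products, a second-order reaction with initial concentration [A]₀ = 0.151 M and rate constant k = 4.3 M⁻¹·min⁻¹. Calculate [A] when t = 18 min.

0.0119 M

Step 1: For a second-order reaction: 1/[A] = 1/[A]₀ + kt
Step 2: 1/[A] = 1/0.151 + 4.3 × 18
Step 3: 1/[A] = 6.623 + 77.4 = 84.02
Step 4: [A] = 1/84.02 = 0.0119 M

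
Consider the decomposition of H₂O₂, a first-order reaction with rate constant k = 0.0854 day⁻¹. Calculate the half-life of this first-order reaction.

8.116 day

Step 1: For a first-order reaction, t₁/₂ = ln(2)/k
Step 2: t₁/₂ = ln(2)/0.0854
Step 3: t₁/₂ = 0.6931/0.0854 = 8.116 day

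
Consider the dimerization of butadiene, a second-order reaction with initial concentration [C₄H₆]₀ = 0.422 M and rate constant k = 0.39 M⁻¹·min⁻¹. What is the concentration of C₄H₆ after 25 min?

0.08251 M

Step 1: For a second-order reaction: 1/[C₄H₆] = 1/[C₄H₆]₀ + kt
Step 2: 1/[C₄H₆] = 1/0.422 + 0.39 × 25
Step 3: 1/[C₄H₆] = 2.37 + 9.75 = 12.12
Step 4: [C₄H₆] = 1/12.12 = 0.08251 M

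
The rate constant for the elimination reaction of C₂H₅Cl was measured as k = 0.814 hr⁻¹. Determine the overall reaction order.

first order (1)

Step 1: The units of k for an nth-order reaction are (concentration)^(1-n)·(time)⁻¹.
Step 2: Here k has units hr⁻¹, so the concentration exponent is 0.
Step 3: 1 - n = 0 ⇒ n = 1. The reaction is first order.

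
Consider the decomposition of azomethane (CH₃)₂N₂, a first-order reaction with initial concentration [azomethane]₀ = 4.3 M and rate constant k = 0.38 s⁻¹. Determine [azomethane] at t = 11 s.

0.06578 M

Step 1: For a first-order reaction: [azomethane] = [azomethane]₀ × e^(-kt)
Step 2: [azomethane] = 4.3 × e^(-0.38 × 11)
Step 3: [azomethane] = 4.3 × e^(-4.18)
Step 4: [azomethane] = 4.3 × 0.0152985 = 0.06578 M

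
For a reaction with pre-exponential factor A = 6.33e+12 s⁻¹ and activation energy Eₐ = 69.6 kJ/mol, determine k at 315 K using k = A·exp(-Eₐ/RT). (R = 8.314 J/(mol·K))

1.82e+01 s⁻¹

Step 1: Use the Arrhenius equation: k = A × exp(-Eₐ/RT)
Step 2: Convert Eₐ to J/mol: 69.6 kJ/mol = 69600 J/mol
Step 3: Calculate the exponent: -Eₐ/(RT) = -69600/(8.314 × 315) = -26.57594
Step 4: k = 6.33e+12 × exp(-26.57594)
Step 5: k = 6.33e+12 × 2.87221e-12 = 1.8181e+01 s⁻¹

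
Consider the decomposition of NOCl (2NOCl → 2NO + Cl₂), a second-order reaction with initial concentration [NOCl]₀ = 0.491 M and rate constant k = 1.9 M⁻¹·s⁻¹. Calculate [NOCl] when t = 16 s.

0.03083 M

Step 1: For a second-order reaction: 1/[NOCl] = 1/[NOCl]₀ + kt
Step 2: 1/[NOCl] = 1/0.491 + 1.9 × 16
Step 3: 1/[NOCl] = 2.037 + 30.4 = 32.44
Step 4: [NOCl] = 1/32.44 = 0.03083 M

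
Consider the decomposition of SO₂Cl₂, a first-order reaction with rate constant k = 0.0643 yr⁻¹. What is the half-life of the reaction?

10.78 yr

Step 1: For a first-order reaction, t₁/₂ = ln(2)/k
Step 2: t₁/₂ = ln(2)/0.0643
Step 3: t₁/₂ = 0.6931/0.0643 = 10.78 yr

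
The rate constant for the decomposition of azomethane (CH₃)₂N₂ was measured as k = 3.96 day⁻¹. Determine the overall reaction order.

first order (1)

Step 1: The units of k for an nth-order reaction are (concentration)^(1-n)·(time)⁻¹.
Step 2: Here k has units day⁻¹, so the concentration exponent is 0.
Step 3: 1 - n = 0 ⇒ n = 1. The reaction is first order.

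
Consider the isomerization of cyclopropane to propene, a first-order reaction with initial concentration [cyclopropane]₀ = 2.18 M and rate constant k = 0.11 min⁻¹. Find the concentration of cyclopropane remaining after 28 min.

0.1002 M

Step 1: For a first-order reaction: [cyclopropane] = [cyclopropane]₀ × e^(-kt)
Step 2: [cyclopropane] = 2.18 × e^(-0.11 × 28)
Step 3: [cyclopropane] = 2.18 × e^(-3.08)
Step 4: [cyclopropane] = 2.18 × 0.0459593 = 0.1002 M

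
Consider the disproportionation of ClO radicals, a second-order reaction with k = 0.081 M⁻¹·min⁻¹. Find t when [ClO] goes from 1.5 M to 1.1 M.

2.993 min

Step 1: For second-order: t = (1/[ClO] - 1/[ClO]₀)/k
Step 2: t = (1/1.1 - 1/1.5)/0.081
Step 3: t = (0.9091 - 0.6667)/0.081
Step 4: t = 0.2424/0.081 = 2.993 min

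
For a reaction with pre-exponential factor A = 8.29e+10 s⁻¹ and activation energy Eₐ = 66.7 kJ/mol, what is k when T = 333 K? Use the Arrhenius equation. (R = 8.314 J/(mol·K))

2.85e+00 s⁻¹

Step 1: Use the Arrhenius equation: k = A × exp(-Eₐ/RT)
Step 2: Convert Eₐ to J/mol: 66.7 kJ/mol = 66700 J/mol
Step 3: Calculate the exponent: -Eₐ/(RT) = -66700/(8.314 × 333) = -24.09193
Step 4: k = 8.29e+10 × exp(-24.09193)
Step 5: k = 8.29e+10 × 3.44356e-11 = 2.8547e+00 s⁻¹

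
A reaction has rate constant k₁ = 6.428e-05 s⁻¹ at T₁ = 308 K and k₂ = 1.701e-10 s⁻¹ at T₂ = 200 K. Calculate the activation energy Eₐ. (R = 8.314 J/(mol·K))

60.9 kJ/mol

Step 1: Use the two-temperature Arrhenius form: ln(k₂/k₁) = -Eₐ/R × (1/T₂ - 1/T₁)
Step 2: ln(k₂/k₁) = ln(1.701e-10/6.428e-05) = ln(2.64624e-06) = -12.8424
Step 3: 1/T₂ - 1/T₁ = 1/200 - 1/308 = 1.753247e-03 K⁻¹
Step 4: Eₐ = -R × ln(k₂/k₁) / (1/T₂ - 1/T₁) = -8.314 × -12.8424 / 1.753247e-03
Step 5: Eₐ = 6.0899e+04 J/mol = 60.9 kJ/mol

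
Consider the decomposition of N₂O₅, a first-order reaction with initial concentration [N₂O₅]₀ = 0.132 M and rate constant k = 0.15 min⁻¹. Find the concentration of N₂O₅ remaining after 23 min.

0.00419 M

Step 1: For a first-order reaction: [N₂O₅] = [N₂O₅]₀ × e^(-kt)
Step 2: [N₂O₅] = 0.132 × e^(-0.15 × 23)
Step 3: [N₂O₅] = 0.132 × e^(-3.45)
Step 4: [N₂O₅] = 0.132 × 0.0317456 = 0.00419 M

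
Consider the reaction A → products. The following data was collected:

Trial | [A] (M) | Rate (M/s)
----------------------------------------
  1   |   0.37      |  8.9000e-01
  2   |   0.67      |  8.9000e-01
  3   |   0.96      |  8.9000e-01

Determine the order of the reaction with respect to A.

zeroth order (0)

Step 1: Compare trials - when concentration changes, rate stays constant.
Step 2: rate₂/rate₁ = 8.9000e-01/8.9000e-01 = 1
Step 3: [A]₂/[A]₁ = 0.67/0.37 = 1.811
Step 4: Since rate ratio ≈ (conc ratio)^0, the reaction is zeroth order.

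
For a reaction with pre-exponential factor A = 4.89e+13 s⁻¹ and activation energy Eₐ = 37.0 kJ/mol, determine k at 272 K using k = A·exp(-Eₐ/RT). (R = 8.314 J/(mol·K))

3.83e+06 s⁻¹

Step 1: Use the Arrhenius equation: k = A × exp(-Eₐ/RT)
Step 2: Convert Eₐ to J/mol: 37.0 kJ/mol = 37000 J/mol
Step 3: Calculate the exponent: -Eₐ/(RT) = -37000/(8.314 × 272) = -16.36149
Step 4: k = 4.89e+13 × exp(-16.36149)
Step 5: k = 4.89e+13 × 7.83962e-08 = 3.8336e+06 s⁻¹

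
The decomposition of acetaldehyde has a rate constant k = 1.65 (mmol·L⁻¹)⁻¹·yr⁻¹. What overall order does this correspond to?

second order (2)

Step 1: The units of k for an nth-order reaction are (concentration)^(1-n)·(time)⁻¹.
Step 2: Here k has units (mmol·L⁻¹)⁻¹·yr⁻¹, so the concentration exponent is -1.
Step 3: 1 - n = -1 ⇒ n = 2. The reaction is second order.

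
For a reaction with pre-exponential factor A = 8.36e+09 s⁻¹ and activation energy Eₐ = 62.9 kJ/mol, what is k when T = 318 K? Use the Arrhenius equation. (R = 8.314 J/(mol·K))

3.89e-01 s⁻¹

Step 1: Use the Arrhenius equation: k = A × exp(-Eₐ/RT)
Step 2: Convert Eₐ to J/mol: 62.9 kJ/mol = 62900 J/mol
Step 3: Calculate the exponent: -Eₐ/(RT) = -62900/(8.314 × 318) = -23.79104
Step 4: k = 8.36e+09 × exp(-23.79104)
Step 5: k = 8.36e+09 × 4.65246e-11 = 3.8895e-01 s⁻¹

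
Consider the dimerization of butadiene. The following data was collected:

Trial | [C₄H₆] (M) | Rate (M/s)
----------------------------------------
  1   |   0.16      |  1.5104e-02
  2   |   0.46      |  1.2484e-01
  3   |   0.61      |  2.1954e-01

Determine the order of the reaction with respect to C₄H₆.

second order (2)

Step 1: Compare trials to find order n where rate₂/rate₁ = ([C₄H₆]₂/[C₄H₆]₁)^n
Step 2: rate₂/rate₁ = 1.2484e-01/1.5104e-02 = 8.266
Step 3: [C₄H₆]₂/[C₄H₆]₁ = 0.46/0.16 = 2.875
Step 4: n = ln(8.266)/ln(2.875) = 2.00 ≈ 2
Step 5: The reaction is second order in C₄H₆.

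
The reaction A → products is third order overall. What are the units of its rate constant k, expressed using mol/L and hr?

(mol/L)⁻²·hr⁻¹

Step 1: For overall order n, rate = k × (concentration)^n.
Step 2: Rate has units mol/L·hr⁻¹; concentration term has units (mol/L)^3.
Step 3: k = rate / (concentration)^n, so units of k = (mol/L)^(1-3)·hr⁻¹ = (mol/L)⁻²·hr⁻¹.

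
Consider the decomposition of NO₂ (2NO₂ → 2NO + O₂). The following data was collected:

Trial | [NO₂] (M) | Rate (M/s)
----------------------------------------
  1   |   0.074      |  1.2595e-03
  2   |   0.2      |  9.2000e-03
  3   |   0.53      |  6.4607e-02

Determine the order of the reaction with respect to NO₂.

second order (2)

Step 1: Compare trials to find order n where rate₂/rate₁ = ([NO₂]₂/[NO₂]₁)^n
Step 2: rate₂/rate₁ = 9.2000e-03/1.2595e-03 = 7.305
Step 3: [NO₂]₂/[NO₂]₁ = 0.2/0.074 = 2.703
Step 4: n = ln(7.305)/ln(2.703) = 2.00 ≈ 2
Step 5: The reaction is second order in NO₂.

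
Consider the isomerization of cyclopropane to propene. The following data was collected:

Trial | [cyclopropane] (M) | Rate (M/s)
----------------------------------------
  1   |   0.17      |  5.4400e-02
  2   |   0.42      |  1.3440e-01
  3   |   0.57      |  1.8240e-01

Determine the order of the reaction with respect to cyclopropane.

first order (1)

Step 1: Compare trials to find order n where rate₂/rate₁ = ([cyclopropane]₂/[cyclopropane]₁)^n
Step 2: rate₂/rate₁ = 1.3440e-01/5.4400e-02 = 2.471
Step 3: [cyclopropane]₂/[cyclopropane]₁ = 0.42/0.17 = 2.471
Step 4: n = ln(2.471)/ln(2.471) = 1.00 ≈ 1
Step 5: The reaction is first order in cyclopropane.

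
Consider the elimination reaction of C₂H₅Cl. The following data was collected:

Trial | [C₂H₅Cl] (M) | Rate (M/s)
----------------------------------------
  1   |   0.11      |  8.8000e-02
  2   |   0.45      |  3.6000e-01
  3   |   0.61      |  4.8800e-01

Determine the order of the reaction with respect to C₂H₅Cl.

first order (1)

Step 1: Compare trials to find order n where rate₂/rate₁ = ([C₂H₅Cl]₂/[C₂H₅Cl]₁)^n
Step 2: rate₂/rate₁ = 3.6000e-01/8.8000e-02 = 4.091
Step 3: [C₂H₅Cl]₂/[C₂H₅Cl]₁ = 0.45/0.11 = 4.091
Step 4: n = ln(4.091)/ln(4.091) = 1.00 ≈ 1
Step 5: The reaction is first order in C₂H₅Cl.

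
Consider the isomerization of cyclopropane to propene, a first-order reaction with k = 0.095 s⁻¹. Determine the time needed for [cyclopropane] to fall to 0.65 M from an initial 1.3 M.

7.296 s

Step 1: For first-order: t = ln([cyclopropane]₀/[cyclopropane])/k
Step 2: t = ln(1.3/0.65)/0.095
Step 3: t = ln(2)/0.095
Step 4: t = 0.6931/0.095 = 7.296 s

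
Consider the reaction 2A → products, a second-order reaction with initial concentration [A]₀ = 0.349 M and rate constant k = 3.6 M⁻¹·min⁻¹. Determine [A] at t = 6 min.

0.04087 M

Step 1: For a second-order reaction: 1/[A] = 1/[A]₀ + kt
Step 2: 1/[A] = 1/0.349 + 3.6 × 6
Step 3: 1/[A] = 2.865 + 21.6 = 24.47
Step 4: [A] = 1/24.47 = 0.04087 M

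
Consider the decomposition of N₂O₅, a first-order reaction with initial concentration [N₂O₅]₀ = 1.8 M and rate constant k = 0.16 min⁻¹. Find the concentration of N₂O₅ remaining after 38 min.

0.004119 M

Step 1: For a first-order reaction: [N₂O₅] = [N₂O₅]₀ × e^(-kt)
Step 2: [N₂O₅] = 1.8 × e^(-0.16 × 38)
Step 3: [N₂O₅] = 1.8 × e^(-6.08)
Step 4: [N₂O₅] = 1.8 × 0.00228818 = 0.004119 M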